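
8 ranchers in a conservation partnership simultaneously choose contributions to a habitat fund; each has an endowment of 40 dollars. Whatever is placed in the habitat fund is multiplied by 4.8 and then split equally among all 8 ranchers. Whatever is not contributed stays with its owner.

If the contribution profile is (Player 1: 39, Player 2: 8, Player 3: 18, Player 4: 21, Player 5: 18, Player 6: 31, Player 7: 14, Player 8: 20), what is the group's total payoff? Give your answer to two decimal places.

Total contributed: 39 + 8 + 18 + 21 + 18 + 31 + 14 + 20 = 169; total kept: 8 × 40 − 169 = 151.
The habitat fund pays out 4.8 × 169 = 811.20 in aggregate.
Group total = 151 + 811.20 = 962.20.

962.20 dollars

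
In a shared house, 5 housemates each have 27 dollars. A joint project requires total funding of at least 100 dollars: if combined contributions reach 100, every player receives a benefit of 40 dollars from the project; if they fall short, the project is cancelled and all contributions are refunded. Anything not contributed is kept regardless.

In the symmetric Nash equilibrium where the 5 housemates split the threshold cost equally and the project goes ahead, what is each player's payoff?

47 dollars

Equal share of the threshold: 100/5 = 20.
At this profile no one gains by cutting their contribution: any cut drops the total below 100, the project is cancelled, contributions are refunded, and the deviator ends with 27, which is less than 27 − 20 + 40 = 47. Contributing more than 20 just wastes the excess. So contributing exactly 20 is a best response.
Each player's payoff: 27 − 20 + 40 = 47.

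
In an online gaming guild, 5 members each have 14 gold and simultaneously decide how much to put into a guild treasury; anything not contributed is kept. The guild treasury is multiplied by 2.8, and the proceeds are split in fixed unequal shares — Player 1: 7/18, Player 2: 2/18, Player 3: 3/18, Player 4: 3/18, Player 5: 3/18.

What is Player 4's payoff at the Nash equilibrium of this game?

For player j, contributing a unit is worthwhile iff 2.8 × (j's share) ≥ 1, i.e. iff j's share is at least 0.3571.
Only Player 1 (7/18) clears that bar, contributing 14; the remaining 4 contribute 0. Total contributed: 14.
Player 4 keeps 14 and receives 2.8 × 14 × 3/18 = 6.53 from the guild treasury, for a payoff of 20.53.

20.53 gold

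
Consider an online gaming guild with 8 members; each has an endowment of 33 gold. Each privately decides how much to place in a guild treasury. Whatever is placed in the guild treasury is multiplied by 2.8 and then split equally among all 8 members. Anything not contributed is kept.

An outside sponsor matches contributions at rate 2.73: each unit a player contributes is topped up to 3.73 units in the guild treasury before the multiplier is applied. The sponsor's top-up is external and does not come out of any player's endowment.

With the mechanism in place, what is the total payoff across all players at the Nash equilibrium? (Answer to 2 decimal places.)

Under the mechanism each unit contributed yields 2.8 × 3.73 / 8 = 1.3055 back to its contributor per unit of net cost, which exceeds 1, making full contribution the dominant choice for everyone.
At the Nash equilibrium everyone contributes 33. Group total payoff = 2.8 × 3.73 × 264 = 2757.22.

2757.22 gold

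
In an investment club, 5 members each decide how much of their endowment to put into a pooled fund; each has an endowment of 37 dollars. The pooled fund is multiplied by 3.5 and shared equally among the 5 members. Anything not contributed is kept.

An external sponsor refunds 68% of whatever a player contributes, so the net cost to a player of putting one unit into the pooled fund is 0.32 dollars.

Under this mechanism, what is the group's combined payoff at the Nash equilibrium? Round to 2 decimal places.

773.30 dollars

With the mechanism, a contributed unit returns (3.5/5) / 0.32 = 2.1875 per unit of net cost to the contributor — now above 1 — so contributing fully is weakly dominant for every player.
So the Nash equilibrium is full contribution by all 5; the group earns 5 × (37 × 0.68 + 3.5 × 37) = 773.30.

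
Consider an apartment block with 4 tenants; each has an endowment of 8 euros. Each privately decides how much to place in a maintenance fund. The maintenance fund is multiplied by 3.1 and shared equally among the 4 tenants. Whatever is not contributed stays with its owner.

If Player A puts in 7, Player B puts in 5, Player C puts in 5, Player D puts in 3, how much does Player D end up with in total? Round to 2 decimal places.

20.50 euros

Total contributed: 7 + 5 + 5 + 3 = 20.
Each receives 3.1 × 20 / 4 = 15.50 from the maintenance fund.
Player D keeps 8 − 3 = 5, so Player D's payoff is 5 + 15.50 = 20.50.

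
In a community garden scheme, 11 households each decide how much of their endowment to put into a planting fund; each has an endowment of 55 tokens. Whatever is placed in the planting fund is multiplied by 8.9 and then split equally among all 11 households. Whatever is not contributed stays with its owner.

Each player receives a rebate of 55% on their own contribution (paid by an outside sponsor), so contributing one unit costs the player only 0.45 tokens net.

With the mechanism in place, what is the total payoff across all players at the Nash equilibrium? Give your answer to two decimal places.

Under the mechanism each unit contributed yields (8.9/11) / 0.45 = 1.7980 back to its contributor per unit of net cost, which exceeds 1, making full contribution the dominant choice for everyone.
At the Nash equilibrium everyone contributes 55. Group total payoff = 11 × (55 × 0.55 + 8.9 × 55) = 5717.25.

5717.25 tokens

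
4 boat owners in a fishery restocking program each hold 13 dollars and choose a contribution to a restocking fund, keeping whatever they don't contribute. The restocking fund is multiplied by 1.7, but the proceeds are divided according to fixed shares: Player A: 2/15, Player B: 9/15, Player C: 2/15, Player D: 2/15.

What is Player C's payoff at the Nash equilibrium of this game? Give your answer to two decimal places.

Each unit j contributes comes back to j as 1.7 × (j's share), so j prefers to contribute only if that share exceeds 1/1.7 = 0.5882; otherwise keeping the unit dominates.
Only Player B (9/15) clears that bar, contributing 13; the remaining 3 contribute 0. Total contributed: 13.
Player C keeps 13 and receives 1.7 × 13 × 2/15 = 2.95 from the restocking fund, for a payoff of 15.95.

15.95 dollars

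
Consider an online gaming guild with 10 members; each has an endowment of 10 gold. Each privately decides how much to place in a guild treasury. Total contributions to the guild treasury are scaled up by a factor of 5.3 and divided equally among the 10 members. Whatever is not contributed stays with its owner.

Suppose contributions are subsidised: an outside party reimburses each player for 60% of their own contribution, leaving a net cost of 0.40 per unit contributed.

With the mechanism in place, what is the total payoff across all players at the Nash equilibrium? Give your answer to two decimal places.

With the mechanism, a contributed unit returns (5.3/10) / 0.40 = 1.3250 per unit of net cost to the contributor — now above 1 — so contributing fully is weakly dominant for every player.
So the Nash equilibrium is full contribution by all 10; the group earns 10 × (10 × 0.60 + 5.3 × 10) = 590.00.

590.00 gold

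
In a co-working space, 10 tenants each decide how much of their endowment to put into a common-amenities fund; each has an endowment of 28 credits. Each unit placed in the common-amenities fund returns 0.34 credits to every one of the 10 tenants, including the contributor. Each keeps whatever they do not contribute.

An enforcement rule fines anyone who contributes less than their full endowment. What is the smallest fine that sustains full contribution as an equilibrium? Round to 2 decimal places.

Given the others contribute fully, the best deviation is to contribute 0 (any partial contribution still incurs the fine and gives up units whose private return 0.34 is below 1).
Deviating from 28 to 0 saves 28 credits but forfeits the deviator's share of the drop in the common-amenities fund: 0.34 × 28 = 9.52.
So the deviation gain is 28 − 9.52 = 18.48, and the fine must be at least 18.48 credits to wipe it out.

18.48 credits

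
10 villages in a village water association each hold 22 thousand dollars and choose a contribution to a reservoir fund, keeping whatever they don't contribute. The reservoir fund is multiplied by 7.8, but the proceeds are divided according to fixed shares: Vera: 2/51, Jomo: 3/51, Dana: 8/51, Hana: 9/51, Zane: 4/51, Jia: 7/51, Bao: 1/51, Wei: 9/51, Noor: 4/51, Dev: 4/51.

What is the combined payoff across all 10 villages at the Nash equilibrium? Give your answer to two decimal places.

818.40 thousand dollars

Each unit j contributes comes back to j as 7.8 × (j's share), so j prefers to contribute only if that share exceeds 1/7.8 = 0.1282; otherwise keeping the unit dominates.
Dana, Hana, Jia and Wei clear that bar, contributing 22 each; the remaining 6 contribute 0. Total contributed: 88.
The reservoir fund pays out 7.8 × 88 = 686.40 in total (split across the unequal shares, but the aggregate is all that matters for the group sum).
The 6 free-riders keep 22 each, adding 132. Group total = 132 + 686.40 = 818.40.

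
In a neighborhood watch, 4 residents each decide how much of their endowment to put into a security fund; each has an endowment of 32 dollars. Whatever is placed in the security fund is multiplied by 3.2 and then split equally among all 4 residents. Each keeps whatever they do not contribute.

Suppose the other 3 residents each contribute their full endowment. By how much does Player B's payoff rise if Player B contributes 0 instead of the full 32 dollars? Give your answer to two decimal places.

Switching from a contribution of 32 to 0 lets Player B keep an extra 32 dollars, but lowers the security fund by 32, which costs Player B their own share of that drop: 3.2/4 × 32 = 25.60.
Net gain = 32 − 25.60 = 6.40. The private return per contributed unit (0.8000) is below 1, so free-riding is indeed the best response regardless of what the others do.

6.40 dollars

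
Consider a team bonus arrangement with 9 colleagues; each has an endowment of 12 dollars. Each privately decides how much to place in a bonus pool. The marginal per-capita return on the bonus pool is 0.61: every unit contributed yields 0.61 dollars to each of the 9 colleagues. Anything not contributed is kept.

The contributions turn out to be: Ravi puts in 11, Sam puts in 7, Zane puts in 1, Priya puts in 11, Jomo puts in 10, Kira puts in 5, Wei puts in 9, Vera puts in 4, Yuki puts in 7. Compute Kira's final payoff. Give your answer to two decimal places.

Total contributed: 11 + 7 + 1 + 11 + 10 + 5 + 9 + 4 + 7 = 65.
Each receives 0.61 × 65 = 39.65 from the bonus pool.
Kira keeps 12 − 5 = 7, so Kira's payoff is 7 + 39.65 = 46.65.

46.65 dollars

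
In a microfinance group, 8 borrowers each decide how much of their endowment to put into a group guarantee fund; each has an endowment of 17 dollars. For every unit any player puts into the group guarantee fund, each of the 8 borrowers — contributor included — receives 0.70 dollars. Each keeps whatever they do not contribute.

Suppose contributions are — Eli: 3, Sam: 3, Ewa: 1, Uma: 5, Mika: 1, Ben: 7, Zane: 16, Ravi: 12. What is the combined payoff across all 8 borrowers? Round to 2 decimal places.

356.80 dollars

Total contributed: 3 + 3 + 1 + 5 + 1 + 7 + 16 + 12 = 48; total kept: 8 × 17 − 48 = 88.
The group guarantee fund pays out 0.70 × 8 × 48 = 268.80 in aggregate.
Group total = 88 + 268.80 = 356.80.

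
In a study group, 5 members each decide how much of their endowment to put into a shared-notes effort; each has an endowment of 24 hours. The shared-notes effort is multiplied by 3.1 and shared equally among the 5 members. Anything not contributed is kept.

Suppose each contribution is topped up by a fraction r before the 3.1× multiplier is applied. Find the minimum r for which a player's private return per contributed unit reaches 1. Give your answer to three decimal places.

With matching at rate r, one contributed unit becomes (1 + r) in the shared-notes effort and returns 3.1 × (1 + r) / 5 to the contributor.
Setting this equal to 1: 1 + r = 5/3.1 = 1.6129.
So the minimum matching rate is r = 1.6129 − 1 = 0.613.

0.613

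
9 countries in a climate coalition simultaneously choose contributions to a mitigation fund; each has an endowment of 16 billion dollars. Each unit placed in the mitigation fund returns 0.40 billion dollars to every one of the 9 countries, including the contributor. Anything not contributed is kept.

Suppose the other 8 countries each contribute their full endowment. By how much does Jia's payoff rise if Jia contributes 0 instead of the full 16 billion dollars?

Switching from a contribution of 16 to 0 lets Jia keep an extra 16 billion dollars, but lowers the mitigation fund by 16, which costs Jia their own share of that drop: 0.40 × 16 = 6.40.
Net gain = 16 − 6.40 = 9.60. The private return per contributed unit (0.40) is below 1, so free-riding is indeed the best response regardless of what the others do.

9.60 billion dollars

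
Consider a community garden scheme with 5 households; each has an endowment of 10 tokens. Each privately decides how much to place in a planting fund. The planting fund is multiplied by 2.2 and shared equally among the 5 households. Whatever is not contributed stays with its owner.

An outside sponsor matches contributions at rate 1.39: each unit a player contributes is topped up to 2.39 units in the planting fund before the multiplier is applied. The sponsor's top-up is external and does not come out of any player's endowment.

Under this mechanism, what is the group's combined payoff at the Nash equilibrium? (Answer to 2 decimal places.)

With the mechanism, a contributed unit returns 2.2 × 2.39 / 5 = 1.0516 per unit of net cost to the contributor — now above 1 — so contributing fully is weakly dominant for every player.
At the Nash equilibrium everyone contributes 10. Group total payoff = 2.2 × 2.39 × 50 = 262.90.

262.90 tokens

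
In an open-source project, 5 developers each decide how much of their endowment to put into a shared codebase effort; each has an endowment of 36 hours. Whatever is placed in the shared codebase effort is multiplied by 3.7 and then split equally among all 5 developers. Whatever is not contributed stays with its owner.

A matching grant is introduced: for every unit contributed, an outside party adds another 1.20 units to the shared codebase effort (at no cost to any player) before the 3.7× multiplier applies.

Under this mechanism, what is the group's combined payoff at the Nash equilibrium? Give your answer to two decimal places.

Under the mechanism each unit contributed yields 3.7 × 2.20 / 5 = 1.6280 back to its contributor per unit of net cost, which exceeds 1, making full contribution the dominant choice for everyone.
So the Nash equilibrium is full contribution by all 5; the group earns 3.7 × 2.20 × 180 = 1465.20.

1465.20 hours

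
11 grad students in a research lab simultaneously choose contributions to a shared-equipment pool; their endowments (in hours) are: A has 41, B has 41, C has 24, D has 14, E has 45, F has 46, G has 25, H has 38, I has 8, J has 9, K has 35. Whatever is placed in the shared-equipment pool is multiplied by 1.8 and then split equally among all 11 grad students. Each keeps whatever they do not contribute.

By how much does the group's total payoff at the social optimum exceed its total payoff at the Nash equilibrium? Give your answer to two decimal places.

260.80 hours

The private return per contributed unit is 1.8/11 = 0.1636 < 1 for every player regardless of endowment, so the Nash equilibrium is zero contribution and the group total is Σ E_j = 41 + 41 + 24 + 14 + 45 + 46 + 25 + 38 + 8 + 9 + 35 = 326.
Each contributed unit returns 1.800 to the group, so the social optimum is full contribution by everyone: group total = 1.800 × 326 = 586.80.
Efficiency loss = (1.800 − 1) × 326 = 260.80.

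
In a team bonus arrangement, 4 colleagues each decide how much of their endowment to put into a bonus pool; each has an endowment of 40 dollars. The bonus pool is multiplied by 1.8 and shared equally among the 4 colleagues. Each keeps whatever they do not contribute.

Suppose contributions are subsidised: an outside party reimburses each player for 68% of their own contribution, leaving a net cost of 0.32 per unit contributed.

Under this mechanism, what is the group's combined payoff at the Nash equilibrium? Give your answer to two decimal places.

396.80 dollars

Under the mechanism each unit contributed yields (1.8/4) / 0.32 = 1.4063 back to its contributor per unit of net cost, which exceeds 1, making full contribution the dominant choice for everyone.
At the Nash equilibrium everyone contributes 40. Group total payoff = 4 × (40 × 0.68 + 1.8 × 40) = 396.80.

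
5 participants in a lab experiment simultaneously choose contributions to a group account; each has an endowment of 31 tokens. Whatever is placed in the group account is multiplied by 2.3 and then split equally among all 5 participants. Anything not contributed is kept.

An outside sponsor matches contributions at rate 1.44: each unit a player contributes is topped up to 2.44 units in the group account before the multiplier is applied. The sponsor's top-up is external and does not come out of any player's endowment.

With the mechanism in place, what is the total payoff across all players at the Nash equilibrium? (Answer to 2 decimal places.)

With the mechanism, a contributed unit returns 2.3 × 2.44 / 5 = 1.1224 per unit of net cost to the contributor — now above 1 — so contributing fully is weakly dominant for every player.
So the Nash equilibrium is full contribution by all 5; the group earns 2.3 × 2.44 × 155 = 869.86.

869.86 tokens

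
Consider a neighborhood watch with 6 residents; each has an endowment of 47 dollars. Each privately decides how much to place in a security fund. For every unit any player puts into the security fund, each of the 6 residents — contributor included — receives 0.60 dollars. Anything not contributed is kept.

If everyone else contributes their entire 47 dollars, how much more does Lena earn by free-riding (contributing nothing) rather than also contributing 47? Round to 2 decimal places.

18.80 dollars

Switching from a contribution of 47 to 0 lets Lena keep an extra 47 dollars, but lowers the security fund by 47, which costs Lena their own share of that drop: 0.60 × 47 = 28.20.
Net gain = 47 − 28.20 = 18.80. The private return per contributed unit (0.60) is below 1, so free-riding is indeed the best response regardless of what the others do.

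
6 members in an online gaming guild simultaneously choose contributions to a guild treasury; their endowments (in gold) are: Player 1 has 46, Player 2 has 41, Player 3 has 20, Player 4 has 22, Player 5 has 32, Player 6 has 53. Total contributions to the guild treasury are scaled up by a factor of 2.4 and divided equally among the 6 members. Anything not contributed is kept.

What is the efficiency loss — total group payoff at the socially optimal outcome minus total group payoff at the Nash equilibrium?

The private return per contributed unit is 2.4/6 = 0.4000 < 1 for every player regardless of endowment, so the Nash equilibrium is zero contribution and the group total is Σ E_j = 46 + 41 + 20 + 22 + 32 + 53 = 214.
Each contributed unit returns 2.400 to the group, so the social optimum is full contribution by everyone: group total = 2.400 × 214 = 513.60.
Efficiency loss = (2.400 − 1) × 214 = 299.60.

299.60 gold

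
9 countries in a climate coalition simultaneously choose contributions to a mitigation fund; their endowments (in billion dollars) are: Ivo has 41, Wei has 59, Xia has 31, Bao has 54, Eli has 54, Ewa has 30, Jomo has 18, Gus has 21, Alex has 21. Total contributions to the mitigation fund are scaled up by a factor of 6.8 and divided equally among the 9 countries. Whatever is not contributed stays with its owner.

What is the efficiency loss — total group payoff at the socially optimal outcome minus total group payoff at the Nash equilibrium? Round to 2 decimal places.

The private return per contributed unit is 6.8/9 = 0.7556 < 1 for every player regardless of endowment, so the Nash equilibrium is zero contribution and the group total is Σ E_j = 41 + 59 + 31 + 54 + 54 + 30 + 18 + 21 + 21 = 329.
Each contributed unit returns 6.800 to the group, so the social optimum is full contribution by everyone: group total = 6.800 × 329 = 2237.20.
Efficiency loss = (6.800 − 1) × 329 = 1908.20.

1908.20 billion dollars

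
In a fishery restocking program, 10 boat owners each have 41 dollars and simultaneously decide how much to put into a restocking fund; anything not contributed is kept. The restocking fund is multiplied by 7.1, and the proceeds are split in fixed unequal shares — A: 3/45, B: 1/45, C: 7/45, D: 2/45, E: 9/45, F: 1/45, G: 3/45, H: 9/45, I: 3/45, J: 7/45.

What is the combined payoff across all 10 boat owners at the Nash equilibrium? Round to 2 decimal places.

Player j's private return per contributed unit is 7.1 × (j's share). Contributing is weakly dominant for j when that share is at least 1/7.1 = 0.1408, and contributing 0 is dominant otherwise.
The shares above 0.1408 belong to C, E, H and J, contributing 41 each; the remaining 6 contribute 0. Total contributed: 164.
The restocking fund pays out 7.1 × 164 = 1164.40 in total (split across the unequal shares, but the aggregate is all that matters for the group sum).
The 6 free-riders keep 41 each, adding 246. Group total = 246 + 1164.40 = 1410.40.

1410.40 dollars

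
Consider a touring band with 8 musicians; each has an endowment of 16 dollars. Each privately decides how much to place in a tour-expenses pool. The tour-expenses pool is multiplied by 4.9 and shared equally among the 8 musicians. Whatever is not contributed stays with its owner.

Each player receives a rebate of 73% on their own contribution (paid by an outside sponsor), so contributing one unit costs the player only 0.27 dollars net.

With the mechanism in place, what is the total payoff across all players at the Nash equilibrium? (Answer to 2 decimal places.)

720.64 dollars

The effective private return per unit is now (4.9/8) / 0.27 = 2.2685 > 1, so every player's dominant strategy flips to full contribution.
So the Nash equilibrium is full contribution by all 8; the group earns 8 × (16 × 0.73 + 4.9 × 16) = 720.64.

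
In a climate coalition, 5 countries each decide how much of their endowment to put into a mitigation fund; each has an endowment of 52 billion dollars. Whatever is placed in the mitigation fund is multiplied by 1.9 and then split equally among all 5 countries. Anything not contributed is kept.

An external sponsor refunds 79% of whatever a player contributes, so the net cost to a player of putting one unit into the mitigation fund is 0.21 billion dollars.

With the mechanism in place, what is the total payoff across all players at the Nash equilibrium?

699.40 billion dollars

Under the mechanism each unit contributed yields (1.9/5) / 0.21 = 1.8095 back to its contributor per unit of net cost, which exceeds 1, making full contribution the dominant choice for everyone.
At the Nash equilibrium everyone contributes 52. Group total payoff = 5 × (52 × 0.79 + 1.9 × 52) = 699.40.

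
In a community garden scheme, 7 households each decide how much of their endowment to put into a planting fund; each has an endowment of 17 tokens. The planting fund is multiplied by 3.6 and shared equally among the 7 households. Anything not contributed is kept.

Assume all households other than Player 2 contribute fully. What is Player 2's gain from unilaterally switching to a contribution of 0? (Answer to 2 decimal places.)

8.26 tokens

Switching from a contribution of 17 to 0 lets Player 2 keep an extra 17 tokens, but lowers the planting fund by 17, which costs Player 2 their own share of that drop: 3.6/7 × 17 = 8.74.
Net gain = 17 − 8.74 = 8.26. The private return per contributed unit (0.5143) is below 1, so free-riding is indeed the best response regardless of what the others do.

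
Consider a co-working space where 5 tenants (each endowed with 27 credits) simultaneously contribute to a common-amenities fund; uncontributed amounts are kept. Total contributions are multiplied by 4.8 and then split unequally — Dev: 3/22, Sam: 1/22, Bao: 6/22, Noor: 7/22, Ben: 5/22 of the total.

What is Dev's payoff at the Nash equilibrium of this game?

80.02 credits

For player j, contributing a unit is worthwhile iff 4.8 × (j's share) ≥ 1, i.e. iff j's share is at least 0.2083.
Bao, Noor and Ben are above the threshold, contributing 27 each; the remaining 2 contribute 0. Total contributed: 81.
Dev keeps 27 and receives 4.8 × 81 × 3/22 = 53.02 from the common-amenities fund, for a payoff of 80.02.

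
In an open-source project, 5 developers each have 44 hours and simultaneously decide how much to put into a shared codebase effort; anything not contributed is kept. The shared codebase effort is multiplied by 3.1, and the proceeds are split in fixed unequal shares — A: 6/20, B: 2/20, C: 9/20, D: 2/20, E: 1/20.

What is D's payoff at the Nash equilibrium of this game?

57.64 hours

For player j, contributing a unit is worthwhile iff 3.1 × (j's share) ≥ 1, i.e. iff j's share is at least 0.3226.
C alone (share 9/20) is above the threshold, contributing 44; the remaining 4 contribute 0. Total contributed: 44.
D keeps 44 and receives 3.1 × 44 × 2/20 = 13.64 from the shared codebase effort, for a payoff of 57.64.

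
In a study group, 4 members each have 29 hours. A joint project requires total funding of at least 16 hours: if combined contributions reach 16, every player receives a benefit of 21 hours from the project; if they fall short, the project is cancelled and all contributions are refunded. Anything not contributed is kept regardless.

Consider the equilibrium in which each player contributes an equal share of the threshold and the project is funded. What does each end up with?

Equal share of the threshold: 16/4 = 4.
At this profile no one gains by cutting their contribution: any cut drops the total below 16, the project is cancelled, contributions are refunded, and the deviator ends with 29, which is less than 29 − 4 + 21 = 46. Contributing more than 4 just wastes the excess. So contributing exactly 4 is a best response.
Each player's payoff: 29 − 4 + 21 = 46.

46 hours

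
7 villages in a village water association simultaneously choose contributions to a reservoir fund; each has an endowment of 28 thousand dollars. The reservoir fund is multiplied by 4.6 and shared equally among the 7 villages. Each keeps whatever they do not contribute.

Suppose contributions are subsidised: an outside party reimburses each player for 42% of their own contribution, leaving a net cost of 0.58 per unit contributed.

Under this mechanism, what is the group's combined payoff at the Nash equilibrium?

Under the mechanism each unit contributed yields (4.6/7) / 0.58 = 1.1330 back to its contributor per unit of net cost, which exceeds 1, making full contribution the dominant choice for everyone.
At the Nash equilibrium everyone contributes 28. Group total payoff = 7 × (28 × 0.42 + 4.6 × 28) = 983.92.

983.92 thousand dollars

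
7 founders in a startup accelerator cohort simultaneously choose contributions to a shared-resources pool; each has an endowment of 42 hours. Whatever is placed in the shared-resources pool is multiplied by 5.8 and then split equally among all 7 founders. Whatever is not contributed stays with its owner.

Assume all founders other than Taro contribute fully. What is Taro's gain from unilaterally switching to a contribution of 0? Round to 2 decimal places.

Switching from a contribution of 42 to 0 lets Taro keep an extra 42 hours, but lowers the shared-resources pool by 42, which costs Taro their own share of that drop: 5.8/7 × 42 = 34.80.
Net gain = 42 − 34.80 = 7.20. The private return per contributed unit (0.8286) is below 1, so free-riding is indeed the best response regardless of what the others do.

7.20 hours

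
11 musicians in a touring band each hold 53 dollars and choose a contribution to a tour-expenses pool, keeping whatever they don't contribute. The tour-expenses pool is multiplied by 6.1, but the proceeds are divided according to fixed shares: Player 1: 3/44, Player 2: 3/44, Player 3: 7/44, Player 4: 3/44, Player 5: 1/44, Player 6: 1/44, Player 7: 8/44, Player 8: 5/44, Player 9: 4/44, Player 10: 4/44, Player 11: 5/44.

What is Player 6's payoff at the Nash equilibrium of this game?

Each unit j contributes comes back to j as 6.1 × (j's share), so j prefers to contribute only if that share exceeds 1/6.1 = 0.1639; otherwise keeping the unit dominates.
The only share above 0.1639 is Player 7's 8/44, contributing 53; the remaining 10 contribute 0. Total contributed: 53.
Player 6 keeps 53 and receives 6.1 × 53 × 1/44 = 7.35 from the tour-expenses pool, for a payoff of 60.35.

60.35 dollars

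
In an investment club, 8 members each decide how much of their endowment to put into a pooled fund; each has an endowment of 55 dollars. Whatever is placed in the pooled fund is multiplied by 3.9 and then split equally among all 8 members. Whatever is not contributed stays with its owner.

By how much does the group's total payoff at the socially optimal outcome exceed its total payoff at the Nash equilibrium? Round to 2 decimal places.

Each contributed unit returns 3.9/8 = 0.4875 to its contributor — below 1 — so contributing 0 is dominant for every player. At the Nash equilibrium everyone keeps their 55, and the group total is 8 × 55 = 440.
Each contributed unit returns 3.900 to the group as a whole (0.4875 to each of 8 players), which exceeds 1, so the social optimum is full contribution: group total = 3.900 × 440 = 1716.00.
Efficiency loss = 1716.00 − 440 = 1276.00.

1276.00 dollars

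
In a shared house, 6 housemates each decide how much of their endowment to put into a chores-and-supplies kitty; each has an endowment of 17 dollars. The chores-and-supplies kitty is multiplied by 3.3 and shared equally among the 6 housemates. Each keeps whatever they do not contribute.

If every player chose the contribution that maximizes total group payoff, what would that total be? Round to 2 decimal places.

Each contributed unit returns 3.300 to the group as a whole (0.5500 to each of 6 players), which exceeds 1, so the social optimum is full contribution: group total = 3.300 × 102 = 336.60.

336.60 dollars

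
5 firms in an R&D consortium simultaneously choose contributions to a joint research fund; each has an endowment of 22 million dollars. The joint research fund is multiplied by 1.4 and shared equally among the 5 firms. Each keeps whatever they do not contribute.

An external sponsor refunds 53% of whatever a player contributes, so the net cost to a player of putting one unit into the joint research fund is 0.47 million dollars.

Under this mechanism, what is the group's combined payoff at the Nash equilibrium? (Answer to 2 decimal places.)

110.00 million dollars

The effective private return is (1.4/5) / 0.47 = 0.5957, which is still under 1, so the mechanism doesn't change anyone's dominant strategy: zero contribution.
Everyone keeps their endowment and the group total is 5 × 22 = 110.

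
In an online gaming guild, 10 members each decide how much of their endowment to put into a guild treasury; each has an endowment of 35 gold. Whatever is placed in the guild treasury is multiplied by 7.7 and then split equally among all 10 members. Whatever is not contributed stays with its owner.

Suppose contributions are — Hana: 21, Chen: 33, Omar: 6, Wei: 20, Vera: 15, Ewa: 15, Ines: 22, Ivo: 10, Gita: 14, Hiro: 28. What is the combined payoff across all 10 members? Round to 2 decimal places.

1582.80 gold

Total contributed: 21 + 33 + 6 + 20 + 15 + 15 + 22 + 10 + 14 + 28 = 184; total kept: 10 × 35 − 184 = 166.
The guild treasury pays out 7.7 × 184 = 1416.80 in aggregate.
Group total = 166 + 1416.80 = 1582.80.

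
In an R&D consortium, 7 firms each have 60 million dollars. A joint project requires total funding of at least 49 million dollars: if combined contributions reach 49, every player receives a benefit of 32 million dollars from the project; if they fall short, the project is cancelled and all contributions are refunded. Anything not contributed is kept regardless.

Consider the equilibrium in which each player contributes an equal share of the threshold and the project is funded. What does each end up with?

Equal share of the threshold: 49/7 = 7.
At this profile no one gains by cutting their contribution: any cut drops the total below 49, the project is cancelled, contributions are refunded, and the deviator ends with 60, which is less than 60 − 7 + 32 = 85. Contributing more than 7 just wastes the excess. So contributing exactly 7 is a best response.
Each player's payoff: 60 − 7 + 32 = 85.

85 million dollars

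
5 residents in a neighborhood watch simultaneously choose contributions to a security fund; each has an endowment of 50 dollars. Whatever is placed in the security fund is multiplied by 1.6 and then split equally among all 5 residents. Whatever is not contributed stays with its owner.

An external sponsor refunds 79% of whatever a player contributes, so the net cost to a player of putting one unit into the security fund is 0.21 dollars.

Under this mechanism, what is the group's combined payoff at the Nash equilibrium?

The effective private return per unit is now (1.6/5) / 0.21 = 1.5238 > 1, so every player's dominant strategy flips to full contribution.
At the Nash equilibrium everyone contributes 50. Group total payoff = 5 × (50 × 0.79 + 1.6 × 50) = 597.50.

597.50 dollars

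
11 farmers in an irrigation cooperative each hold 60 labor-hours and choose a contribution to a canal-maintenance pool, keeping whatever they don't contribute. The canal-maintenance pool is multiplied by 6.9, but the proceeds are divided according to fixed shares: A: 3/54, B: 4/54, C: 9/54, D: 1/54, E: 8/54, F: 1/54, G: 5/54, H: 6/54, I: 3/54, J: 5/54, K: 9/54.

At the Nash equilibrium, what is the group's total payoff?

Each unit j contributes comes back to j as 6.9 × (j's share), so j prefers to contribute only if that share exceeds 1/6.9 = 0.1449; otherwise keeping the unit dominates.
The shares above 0.1449 belong to C, E and K, contributing 60 each; the remaining 8 contribute 0. Total contributed: 180.
The canal-maintenance pool pays out 6.9 × 180 = 1242.00 in total (split across the unequal shares, but the aggregate is all that matters for the group sum).
The 8 free-riders keep 60 each, adding 480. Group total = 480 + 1242.00 = 1722.00.

1722.00 labor-hours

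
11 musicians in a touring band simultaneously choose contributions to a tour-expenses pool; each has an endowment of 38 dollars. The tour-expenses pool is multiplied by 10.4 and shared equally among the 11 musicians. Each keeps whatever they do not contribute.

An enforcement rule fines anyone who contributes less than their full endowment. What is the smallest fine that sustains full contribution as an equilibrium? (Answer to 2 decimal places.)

Given the others contribute fully, the best deviation is to contribute 0 (any partial contribution still incurs the fine and gives up units whose private return 0.9455 is below 1).
Deviating from 38 to 0 saves 38 dollars but forfeits the deviator's share of the drop in the tour-expenses pool: 10.4/11 × 38 = 35.93.
So the deviation gain is 38 − 35.93 = 2.07, and the fine must be at least 2.07 dollars to wipe it out.

2.07 dollars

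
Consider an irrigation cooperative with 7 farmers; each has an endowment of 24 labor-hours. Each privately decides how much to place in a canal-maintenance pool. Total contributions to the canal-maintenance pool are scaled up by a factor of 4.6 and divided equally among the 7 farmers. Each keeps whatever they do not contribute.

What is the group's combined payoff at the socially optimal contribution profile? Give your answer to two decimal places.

Each contributed unit returns 4.600 to the group as a whole (0.6571 to each of 7 players), which exceeds 1, so the social optimum is full contribution: group total = 4.600 × 168 = 772.80.

772.80 labor-hours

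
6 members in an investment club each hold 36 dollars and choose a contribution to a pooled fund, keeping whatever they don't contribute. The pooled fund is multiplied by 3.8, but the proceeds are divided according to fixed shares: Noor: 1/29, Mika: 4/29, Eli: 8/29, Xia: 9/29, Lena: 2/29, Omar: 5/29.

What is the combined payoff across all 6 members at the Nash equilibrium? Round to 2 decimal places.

Each unit j contributes comes back to j as 3.8 × (j's share), so j prefers to contribute only if that share exceeds 1/3.8 = 0.2632; otherwise keeping the unit dominates.
Eli and Xia are above the threshold, contributing 36 each; the remaining 4 contribute 0. Total contributed: 72.
The pooled fund pays out 3.8 × 72 = 273.60 in total (split across the unequal shares, but the aggregate is all that matters for the group sum).
The 4 free-riders keep 36 each, adding 144. Group total = 144 + 273.60 = 417.60.

417.60 dollars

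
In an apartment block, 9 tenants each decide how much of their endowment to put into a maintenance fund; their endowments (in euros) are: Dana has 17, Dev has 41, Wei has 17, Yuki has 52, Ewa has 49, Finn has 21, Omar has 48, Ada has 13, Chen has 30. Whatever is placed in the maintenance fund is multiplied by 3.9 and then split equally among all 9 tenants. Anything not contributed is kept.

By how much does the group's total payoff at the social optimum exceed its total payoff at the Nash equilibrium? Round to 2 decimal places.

The private return per contributed unit is 3.9/9 = 0.4333 < 1 for every player regardless of endowment, so the Nash equilibrium is zero contribution and the group total is Σ E_j = 17 + 41 + 17 + 52 + 49 + 21 + 48 + 13 + 30 = 288.
Each contributed unit returns 3.900 to the group, so the social optimum is full contribution by everyone: group total = 3.900 × 288 = 1123.20.
Efficiency loss = (3.900 − 1) × 288 = 835.20.

835.20 euros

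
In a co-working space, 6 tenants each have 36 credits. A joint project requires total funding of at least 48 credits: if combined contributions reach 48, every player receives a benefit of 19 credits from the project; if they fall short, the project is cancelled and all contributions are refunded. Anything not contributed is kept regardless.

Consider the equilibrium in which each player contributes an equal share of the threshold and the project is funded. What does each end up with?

47 credits

Equal share of the threshold: 48/6 = 8.
At this profile no one gains by cutting their contribution: any cut drops the total below 48, the project is cancelled, contributions are refunded, and the deviator ends with 36, which is less than 36 − 8 + 19 = 47. Contributing more than 8 just wastes the excess. So contributing exactly 8 is a best response.
Each player's payoff: 36 − 8 + 19 = 47.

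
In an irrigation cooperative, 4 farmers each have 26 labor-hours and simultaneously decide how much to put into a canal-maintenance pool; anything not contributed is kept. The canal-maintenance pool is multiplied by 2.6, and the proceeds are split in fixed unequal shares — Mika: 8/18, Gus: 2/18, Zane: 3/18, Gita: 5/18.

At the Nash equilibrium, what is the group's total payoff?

145.60 labor-hours

Player j's private return per contributed unit is 2.6 × (j's share). Contributing is weakly dominant for j when that share is at least 1/2.6 = 0.3846, and contributing 0 is dominant otherwise.
Only Mika (8/18) clears that bar, contributing 26; the remaining 3 contribute 0. Total contributed: 26.
The canal-maintenance pool pays out 2.6 × 26 = 67.60 in total (split across the unequal shares, but the aggregate is all that matters for the group sum).
The 3 free-riders keep 26 each, adding 78. Group total = 78 + 67.60 = 145.60.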